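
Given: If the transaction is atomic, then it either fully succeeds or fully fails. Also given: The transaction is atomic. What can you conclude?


Modus ponens: P → Q, P ⊢ Q
P: the transaction is atomic
Q: it either fully succeeds or fully fails
We have P → Q and P is true.
By modus ponens, Q must be true.

It either fully succeeds or fully fails


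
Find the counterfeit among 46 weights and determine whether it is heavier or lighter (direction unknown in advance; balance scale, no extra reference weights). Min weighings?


Let n = 46. 92 possibilities (n weights × lighter/heavier); each weighing has 3 outcomes.
Bound for k weighings: say the first weighing puts j weights on each pan. If it tips, the 2j weighed weights remain suspects (each with a known direction) and k-1 weighings give 3^(k-1) outcomes; 3^(k-1) is odd, so 2j ≤ 3^(k-1) - 1. If it balances, the n - 2j unweighed weights remain with direction unknown: 2(n - 2j) ≤ 3^(k-1) - 1 by the same parity argument. Adding, n ≤ (3^(k-1) - 1) + (3^(k-1) - 1)/2 = (3^k - 3)/2, and the classical three-group strategy achieves this (3 weights in 2 weighings, 12 in 3, 39 in 4, 120 in 5).
So we need the smallest k with (3^k - 3)/2 ≥ 46.
k = 4: (3^4 - 3)/2 = 39 < 46 ✗
k = 5: (3^5 - 3)/2 = 120 ≥ 46 ✓

5


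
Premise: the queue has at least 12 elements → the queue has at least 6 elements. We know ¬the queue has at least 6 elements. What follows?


Modus tollens: P → Q, ¬Q ⊢ ¬P
P: the queue has at least 12 elements
Q: the queue has at least 6 elements
We have P → Q and Q is false.
By modus tollens, P must be false.

It is not the case that the queue has at least 12 elements


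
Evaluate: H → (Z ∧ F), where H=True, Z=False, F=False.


H = True, Z = False, F = False
Expression: H → (Z ∧ F)
Step 1: Z ∧ F = False AND False = False
Step 2: H → (False) = True → False = False

False


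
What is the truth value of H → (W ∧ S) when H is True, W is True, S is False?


H = True, W = True, S = False
Step 1: W ∧ S = True AND False = False
Step 2: H → (False): false only when H=True and consequent=False.
Result: False

False


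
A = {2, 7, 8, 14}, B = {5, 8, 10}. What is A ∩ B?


A = {2, 7, 8, 14}
B = {5, 8, 10}
Operation: intersection
Elements in both: 8

{8}


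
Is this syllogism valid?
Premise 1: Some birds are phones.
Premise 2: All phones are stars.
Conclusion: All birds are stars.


Premise 1: Some birds are phones.
Premise 2: All phones are stars.
Conclusion: All birds are stars.
Fallacy: illicit minor. The minor term (birds) is distributed in the conclusion ('All birds ...') but undistributed in its premise ('Some birds are phones' doesn't cover all birds).
Only 'Some birds are stars' follows, not 'All'.

Invalid


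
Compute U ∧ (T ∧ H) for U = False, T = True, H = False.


U = False, T = True, H = False
Step 1: T ∧ H = True AND False = False
Step 2: U ∧ False = False AND False = False
AND is true only when ALL operands are true.

False


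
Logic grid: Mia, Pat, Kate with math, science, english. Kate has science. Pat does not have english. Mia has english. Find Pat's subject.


From clues:
  Kate → science
  Mia → english
By elimination, Pat gets the remaining.

math


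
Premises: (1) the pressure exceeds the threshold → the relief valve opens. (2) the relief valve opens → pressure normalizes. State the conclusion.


Hypothetical syllogism: P → Q, Q → R ⊢ P → R
Premise 1: the pressure exceeds the threshold → the relief valve opens
Premise 2: the relief valve opens → pressure normalizes
Chain the implications: the middle term (the relief valve opens) links the two.
Conclusion: If the pressure exceeds the threshold, then pressure normalizes.

If the pressure exceeds the threshold, then pressure normalizes.


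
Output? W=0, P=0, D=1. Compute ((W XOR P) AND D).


W XOR P = 0^0 = 0
0 AND 1 = 0

0


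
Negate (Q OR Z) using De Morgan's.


De Morgan's law: ¬(P ∨ Q) ≡ ¬P ∧ ¬Q
¬(Q ∨ Z) = ¬Q ∧ ¬Z

¬Q ∧ ¬Z


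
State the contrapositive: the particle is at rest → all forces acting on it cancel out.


Original: If the particle is at rest, then all forces acting on it cancel out
Contrapositive: If ¬Q, then ¬P
Negate Q: not (all forces acting on it cancel out)
Negate P: not (the particle is at rest)

If not (all forces acting on it cancel out), then not (the particle is at rest).


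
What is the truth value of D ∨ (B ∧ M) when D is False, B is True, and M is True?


D = False, B = True, M = True
Step 1: B ∧ M = True AND True = True
Step 2: D ∨ True = False OR True = True
AND evaluated first (higher precedence); then OR applied.

True


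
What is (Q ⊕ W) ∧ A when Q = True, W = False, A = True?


Q = True, W = False, A = True
Step 1: Q ⊕ W = True XOR False = True
Step 2: True ∧ A = True AND True = True
XOR true when exactly one of Q,W is true; then AND with A.

True


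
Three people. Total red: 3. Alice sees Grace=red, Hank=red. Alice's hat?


Total red = 3, seen red = 2
Own red = 3 - 2 = 1
Alice's hat is red.

red


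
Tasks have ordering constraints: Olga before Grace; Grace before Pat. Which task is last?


Constraints: Olga before Grace; Grace before Pat
The last task can have nothing scheduled after it, so it must never appear on the left of a 'before'.
Tasks appearing before some other task: Olga, Grace.
The only task not in that list is Pat → it is last.

Pat


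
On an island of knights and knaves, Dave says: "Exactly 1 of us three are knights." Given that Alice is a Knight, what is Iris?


Dave claims exactly 1 knights among Dave, Alice, Iris.
Given: Alice is a Knight.

Case 1: Dave is a Knight (tells truth)
  Then exactly 1 of the three are knights.
  Counting Dave, Alice: 2 knight(s) so far. Need -1 more → impossible.
Case 2: Dave is a Knave (lies)
  Then the count is NOT 1.
  If Iris = Knave, count = 1 = 1 → claim would be true, contradicts lie.
  If Iris = Knight, count = 2 ≠ 1 → lie confirmed ✓

Iris is a Knight.

Knight


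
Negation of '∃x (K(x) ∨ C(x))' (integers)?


Original: ∃x (K(x) ∨ C(x))
Rule: ¬∀→∃, ¬∃→∀, negate predicate.
Negation: ∀x (¬K(x) ∧ ¬C(x))

∀x (¬K(x) ∧ ¬C(x))


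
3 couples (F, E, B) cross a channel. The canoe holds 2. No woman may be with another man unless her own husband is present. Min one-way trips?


Label couples F, E, B (H = husband, W = wife).
Counting alone: 6 people, the canoe carries 2 and someone must bring it back, so each round trip nets at most +1 on the far side until the last crossing → at least 9 trips. The jealousy constraint makes 9 impossible; the shortest valid schedule has 11:
1. WF+WE →  (far: WF,WE; near: HF,HE,HB,WB)
2. WF ←       (far: WE; near: HF,HE,HB,WF,WB)
3. WF+WB →  (far: WF,WE,WB; near: HF,HE,HB)
4. WF ←       (far: WE,WB; near: HF,HE,HB,WF)
5. HE+HB →  (far: HE,WE,HB,WB; near: HF,WF)
6. HE+WE ←  (far: HB,WB; near: HF,WF,HE,WE)
7. HF+HE →  (far: HF,HE,HB,WB; near: WF,WE)
8. WB ←       (far: HF,HE,HB; near: WF,WE,WB)
9. WF+WE →  (far: HF,WF,HE,WE,HB; near: WB)
10. HB ←      (far: HF,WF,HE,WE; near: HB,WB)
11. HB+WB → (far: all six; near: empty)
In every state each wife is either with her husband or with no other man.
Minimum trips = 11

11


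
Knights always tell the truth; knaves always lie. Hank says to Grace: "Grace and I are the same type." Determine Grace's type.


Hank says: "Grace and I are the same type."
Case 1: Hank is a Knight (truth-teller)
  Statement is true → they ARE the same → Grace is also a Knight
Case 2: Hank is a Knave (liar)
  Statement is false → they are NOT the same → Grace is a Knight
In both cases, Grace is a Knight.

Knight


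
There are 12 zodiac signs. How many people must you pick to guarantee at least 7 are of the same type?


Pigeonhole: to guarantee k in one of n categories, need (k-1)×n + 1.
k = 7, n = 12
Minimum = (7-1) × 12 + 1 = 6 × 12 + 1

73


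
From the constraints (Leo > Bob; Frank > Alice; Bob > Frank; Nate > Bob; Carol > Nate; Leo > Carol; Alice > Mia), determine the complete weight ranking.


Constraints: Leo > Bob; Frank > Alice; Bob > Frank; Nate > Bob; Carol > Nate; Leo > Carol; Alice > Mia
Method: at each step, the next-highest is the one remaining person who never appears on the smaller side of a constraint between remaining people.
  Step 1: remaining {Frank, Bob, Mia, Alice, Carol, Nate, Leo}; on the smaller side: {Frank, Bob, Mia, Alice, Carol, Nate} → Leo is next (Leo > Bob; Leo > Carol).
  Step 2: remaining {Frank, Bob, Mia, Alice, Carol, Nate}; on the smaller side: {Frank, Bob, Mia, Alice, Nate} → Carol is next (Carol > Nate).
  Step 3: remaining {Frank, Bob, Mia, Alice, Nate}; on the smaller side: {Frank, Bob, Mia, Alice} → Nate is next (Nate > Bob).
  Step 4: remaining {Frank, Bob, Mia, Alice}; on the smaller side: {Frank, Mia, Alice} → Bob is next (Bob > Frank).
  Step 5: remaining {Frank, Mia, Alice}; on the smaller side: {Mia, Alice} → Frank is next (Frank > Alice).
  Step 6: remaining {Mia, Alice}; on the smaller side: {Mia} → Alice is next (Alice > Mia).
  Step 7: only Mia remains → lowest.
Final ranking (highest to lowest):

Leo > Carol > Nate > Bob > Frank > Alice > Mia


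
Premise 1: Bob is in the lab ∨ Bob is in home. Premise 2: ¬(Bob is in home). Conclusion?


Disjunctive syllogism: P ∨ Q, ¬P ⊢ Q
Disjunction: Bob is in the lab ∨ Bob is in home
We know it is not the case that Bob is in home.
By disjunctive syllogism, the other disjunct must be true.

Bob is in the lab


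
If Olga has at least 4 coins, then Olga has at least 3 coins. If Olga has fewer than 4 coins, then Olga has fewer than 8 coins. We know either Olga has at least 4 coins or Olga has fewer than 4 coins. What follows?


Constructive dilemma: (P → Q) ∧ (R → S), P ∨ R ⊢ Q ∨ S
Premise 1: Olga has at least 4 coins → Olga has at least 3 coins
Premise 2: Olga has fewer than 4 coins → Olga has fewer than 8 coins
Premise 3: Olga has at least 4 coins ∨ Olga has fewer than 4 coins
Case 1: Assuming Olga has at least 4 coins, then by Premise 1, Olga has at least 3 coins.
Case 2: Assuming Olga has fewer than 4 coins, then by Premise 2, Olga has fewer than 8 coins.
Since one of Olga has at least 4 coins or Olga has fewer than 4 coins must hold, we get Olga has at least 3 coins or Olga has fewer than 8 coins.

Olga has at least 3 coins or Olga has fewer than 8 coins.


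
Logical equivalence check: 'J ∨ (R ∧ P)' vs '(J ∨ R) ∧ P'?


Expression 1: J ∨ (R ∧ P)
Expression 2: (J ∨ R) ∧ P
Truth table (J R P | Expr1 Expr2):
  T T T |   T     T
  T T F |   T     F   ← differ
  T F T |   T     T
  T F F |   T     F   ← differ
  F T T |   T     T
  F T F |   F     F
  F F T |   F     F
  F F F |   F     F
Counterexample: J=T, R=T, P=F gives Expr1 = T but Expr2 = F, so the expressions are NOT logically equivalent.

No


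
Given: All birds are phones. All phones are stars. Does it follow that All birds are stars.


Premise 1: All birds are phones.
Premise 2: All phones are stars.
Conclusion: All birds are stars.
Barbara syllogism (AAA-1): All A are B, All B are C → All A are C.
Middle term (phones) distributed in premise 2.

Valid


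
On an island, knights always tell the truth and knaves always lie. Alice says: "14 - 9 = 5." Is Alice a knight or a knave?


Statement: "14 - 9 = 5."
Actual: 14 - 9 = 5
Claimed: 5
Statement is TRUE → Alice tells the truth → Knight

Knight


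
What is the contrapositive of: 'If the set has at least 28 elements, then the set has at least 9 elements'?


Original: If the set has at least 28 elements, then the set has at least 9 elements
Contrapositive: If ¬Q, then ¬P
Negate Q: not (the set has at least 9 elements)
Negate P: not (the set has at least 28 elements)

If not (the set has at least 9 elements), then not (the set has at least 28 elements).


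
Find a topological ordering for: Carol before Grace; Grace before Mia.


Constraints: Carol before Grace; Grace before Mia
Method: repeatedly schedule the remaining task that has no remaining task required before it.
  Step 1: remaining {Grace, Carol, Mia}; every task except Carol still has a predecessor pending → schedule Carol.
  Step 2: remaining {Grace, Mia}; every task except Grace still has a predecessor pending → schedule Grace.
  Step 3: only Mia remains → schedule Mia.
Resulting order:

Carol → Grace → Mia


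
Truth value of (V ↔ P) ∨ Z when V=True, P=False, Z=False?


V = True, P = False, Z = False
Expression: (V ↔ P) ∨ Z
Step 1: V ↔ P = (True iff False) (true when values match) = False
Step 2: (False) ∨ Z = False OR False = False

False


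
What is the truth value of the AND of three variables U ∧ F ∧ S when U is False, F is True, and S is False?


U = False, F = True, S = False
Step 1: U ∧ F = False AND True = False
Step 2: (False) ∧ S = (False) AND False = False
AND is true only when ALL operands are true.

False


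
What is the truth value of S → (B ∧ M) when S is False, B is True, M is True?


S = False, B = True, M = True
Step 1: B ∧ M = True AND True = True
Step 2: S → (True): false only when S=True and consequent=False.
Result: True

True


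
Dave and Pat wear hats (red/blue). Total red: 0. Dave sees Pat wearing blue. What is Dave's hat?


Total red = 0, Pat = blue
Red accounted for: 0
Remaining for Dave: 0
Dave's hat is blue.

blue


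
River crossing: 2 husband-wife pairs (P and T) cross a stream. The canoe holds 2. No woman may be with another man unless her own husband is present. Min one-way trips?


Label couples P and T.
1. WP+WT → (far: WP,WT; near: HP,HT)
2. WP ←   (far: WT; near: HP,HT,WP)
3. HP+HT → (far: HP,HT,WT; near: WP)
4. HP ←   (far: HT,WT; near: HP,WP)  — HP returns, since WP is alone on near bank
5. HP+WP → (far: all four; near: empty)
Every state respects the constraint.
Minimum trips = 5

5


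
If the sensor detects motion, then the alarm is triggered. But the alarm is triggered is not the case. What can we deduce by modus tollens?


Modus tollens: P → Q, ¬Q ⊢ ¬P
P: the sensor detects motion
Q: the alarm is triggered
We have P → Q and Q is false.
By modus tollens, P must be false.

It is not the case that the sensor detects motion


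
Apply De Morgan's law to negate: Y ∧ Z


De Morgan's law: ¬(P ∧ Q) ≡ ¬P ∨ ¬Q
¬(Y ∧ Z) = ¬Y ∨ ¬Z

¬Y ∨ ¬Z


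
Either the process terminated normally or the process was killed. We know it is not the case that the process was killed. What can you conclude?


Disjunctive syllogism: P ∨ Q, ¬P ⊢ Q
Disjunction: the process terminated normally ∨ the process was killed
We know it is not the case that the process was killed.
By disjunctive syllogism, the other disjunct must be true.

The process terminated normally


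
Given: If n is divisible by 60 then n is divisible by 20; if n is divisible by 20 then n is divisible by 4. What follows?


Hypothetical syllogism: P → Q, Q → R ⊢ P → R
Premise 1: n is divisible by 60 → n is divisible by 20
Premise 2: n is divisible by 20 → n is divisible by 4
Chain the implications: the middle term (n is divisible by 20) links the two.
Conclusion: If n is divisible by 60, then n is divisible by 4.

If n is divisible by 60, then n is divisible by 4.


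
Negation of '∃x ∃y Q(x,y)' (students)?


Original: ∃x ∃y Q(x,y)
Rule: ¬∀→∃, ¬∃→∀, negate predicate.
Negation: ∀x ∀y ¬Q(x,y)

∀x ∀y ¬Q(x,y)


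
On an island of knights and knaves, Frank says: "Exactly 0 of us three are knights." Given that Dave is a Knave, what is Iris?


Frank claims exactly 0 knights among Frank, Dave, Iris.
Given: Dave is a Knave.

Case 1: Frank is a Knight (tells truth)
  Then exactly 0 of the three are knights.
  Counting Frank, Dave: 1 knight(s) so far. Need -1 more → impossible.
Case 2: Frank is a Knave (lies)
  Then the count is NOT 0.
  If Iris = Knave, count = 0 = 0 → claim would be true, contradicts lie.
  If Iris = Knight, count = 1 ≠ 0 → lie confirmed ✓

Iris is a Knight.

Knight


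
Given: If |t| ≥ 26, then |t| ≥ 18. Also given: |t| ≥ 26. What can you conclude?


Modus ponens: P → Q, P ⊢ Q
P: |t| ≥ 26
Q: |t| ≥ 18
We have P → Q and P is true.
By modus ponens, Q must be true.

|t| ≥ 18


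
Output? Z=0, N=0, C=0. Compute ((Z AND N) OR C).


Z AND N = 0&0 = 0
0 OR 0 = 0

0


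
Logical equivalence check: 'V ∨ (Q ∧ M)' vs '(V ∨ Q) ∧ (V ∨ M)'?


Expression 1: V ∨ (Q ∧ M)
Expression 2: (V ∨ Q) ∧ (V ∨ M)
Truth table (V Q M | Expr1 Expr2):
  T T T |   T     T
  T T F |   T     T
  T F T |   T     T
  T F F |   T     T
  F T T |   T     T
  F T F |   F     F
  F F T |   F     F
  F F F |   F     F
All 8 rows agree, so the expressions are logically equivalent.

Yes


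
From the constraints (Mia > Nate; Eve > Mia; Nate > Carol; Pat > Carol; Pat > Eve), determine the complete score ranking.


Constraints: Mia > Nate; Eve > Mia; Nate > Carol; Pat > Carol; Pat > Eve
Method: at each step, the next-highest is the one remaining person who never appears on the smaller side of a constraint between remaining people.
  Step 1: remaining {Nate, Mia, Pat, Eve, Carol}; on the smaller side: {Nate, Mia, Eve, Carol} → Pat is next (Pat > Carol; Pat > Eve).
  Step 2: remaining {Nate, Mia, Eve, Carol}; on the smaller side: {Nate, Mia, Carol} → Eve is next (Eve > Mia).
  Step 3: remaining {Nate, Mia, Carol}; on the smaller side: {Nate, Carol} → Mia is next (Mia > Nate).
  Step 4: remaining {Nate, Carol}; on the smaller side: {Carol} → Nate is next (Nate > Carol).
  Step 5: only Carol remains → lowest.
Final ranking (highest to lowest):

Pat > Eve > Mia > Nate > Carol


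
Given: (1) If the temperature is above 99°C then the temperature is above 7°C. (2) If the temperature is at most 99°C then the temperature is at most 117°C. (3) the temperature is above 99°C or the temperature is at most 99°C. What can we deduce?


Constructive dilemma: (P → Q) ∧ (R → S), P ∨ R ⊢ Q ∨ S
Premise 1: the temperature is above 99°C → the temperature is above 7°C
Premise 2: the temperature is at most 99°C → the temperature is at most 117°C
Premise 3: the temperature is above 99°C ∨ the temperature is at most 99°C
Case 1: Assuming the temperature is above 99°C, then by Premise 1, the temperature is above 7°C.
Case 2: Assuming the temperature is at most 99°C, then by Premise 2, the temperature is at most 117°C.
Since one of the temperature is above 99°C or the temperature is at most 99°C must hold, we get the temperature is above 7°C or the temperature is at most 117°C.

The temperature is above 7°C or the temperature is at most 117°C.


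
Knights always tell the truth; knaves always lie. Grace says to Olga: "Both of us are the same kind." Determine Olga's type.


Grace says: "Both of us are the same kind."
Case 1: Grace is a Knight (truth-teller)
  Statement is true → they ARE the same → Olga is also a Knight
Case 2: Grace is a Knave (liar)
  Statement is false → they are NOT the same → Olga is a Knight
In both cases, Olga is a Knight.

Knight


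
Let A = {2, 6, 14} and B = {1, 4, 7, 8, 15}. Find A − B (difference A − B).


A = {2, 6, 14}
B = {1, 4, 7, 8, 15}
Operation: difference A − B
In A but not B: 2, 6, 14

{2, 6, 14}


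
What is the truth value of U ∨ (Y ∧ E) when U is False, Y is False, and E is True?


U = False, Y = False, E = True
Step 1: Y ∧ E = False AND True = False
Step 2: U ∨ False = False OR False = False
AND evaluated first (higher precedence); then OR applied.

False


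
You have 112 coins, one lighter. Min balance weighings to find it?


Each weighing has 3 outcomes (left heavy / balance / right heavy), so k weighings distinguish at most 3^k cases; splitting into three near-equal groups achieves this.
Need 3^k ≥ 112: 3^4 = 81 < 112 ≤ 3^5 = 243
k = ⌈log₃(112)⌉ = 5

5


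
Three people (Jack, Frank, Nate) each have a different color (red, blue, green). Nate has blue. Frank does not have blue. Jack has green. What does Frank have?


From clues:
  Nate → blue
  Jack → green
By elimination, Frank gets the remaining.

red


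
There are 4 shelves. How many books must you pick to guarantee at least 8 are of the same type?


Pigeonhole: to guarantee k in one of n categories, need (k-1)×n + 1.
k = 8, n = 4
Minimum = (8-1) × 4 + 1 = 7 × 4 + 1

29


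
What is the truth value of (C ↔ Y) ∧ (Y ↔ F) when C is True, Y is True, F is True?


C = True, Y = True, F = True
Step 1: C ↔ Y is true when C and Y have the same value. Result: True
Step 2: Y ↔ F is true when Y and F have the same value. Result: True
Step 3: True ∧ True = True

True


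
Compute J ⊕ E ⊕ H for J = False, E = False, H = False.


J = False, E = False, H = False
Step 1: J ⊕ E = False XOR False = False
Step 2: False ⊕ H = False XOR False = False
XOR is true when an odd number of operands are true.

False


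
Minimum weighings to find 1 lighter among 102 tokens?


Each weighing has 3 outcomes (left heavy / balance / right heavy), so k weighings distinguish at most 3^k cases; splitting into three near-equal groups achieves this.
Need 3^k ≥ 102: 3^4 = 81 < 102 ≤ 3^5 = 243
k = ⌈log₃(102)⌉ = 5

5


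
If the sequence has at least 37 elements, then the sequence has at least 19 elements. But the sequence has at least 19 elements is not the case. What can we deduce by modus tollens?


Modus tollens: P → Q, ¬Q ⊢ ¬P
P: the sequence has at least 37 elements
Q: the sequence has at least 19 elements
We have P → Q and Q is false.
By modus tollens, P must be false.

It is not the case that the sequence has at least 37 elements


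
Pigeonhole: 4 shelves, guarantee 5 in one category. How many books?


Pigeonhole: to guarantee k in one of n categories, need (k-1)×n + 1.
k = 5, n = 4
Minimum = (5-1) × 4 + 1 = 4 × 4 + 1

17


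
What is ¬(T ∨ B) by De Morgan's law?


De Morgan's law: ¬(P ∨ Q) ≡ ¬P ∧ ¬Q
¬(T ∨ B) = ¬T ∧ ¬B

¬T ∧ ¬B


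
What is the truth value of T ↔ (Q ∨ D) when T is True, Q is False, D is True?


T = True, Q = False, D = True
Step 1: Q ∨ D = False OR True = True
Step 2: T ↔ (True): true when both sides have same truth value.
Result: True ↔ True = True

True


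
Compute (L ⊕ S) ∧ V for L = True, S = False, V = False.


L = True, S = False, V = False
Step 1: L ⊕ S = True XOR False = True
Step 2: True ∧ V = True AND False = False
XOR true when exactly one of L,S is true; then AND with V.

False


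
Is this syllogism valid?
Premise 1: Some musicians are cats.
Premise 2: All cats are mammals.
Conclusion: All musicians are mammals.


Premise 1: Some musicians are cats.
Premise 2: All cats are mammals.
Conclusion: All musicians are mammals.
Fallacy: illicit minor. The minor term (musicians) is distributed in the conclusion ('All musicians ...') but undistributed in its premise ('Some musicians are cats' doesn't cover all musicians).
Only 'Some musicians are mammals' follows, not 'All'.

Invalid


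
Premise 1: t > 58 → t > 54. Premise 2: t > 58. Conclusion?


Modus ponens: P → Q, P ⊢ Q
P: t > 58
Q: t > 54
We have P → Q and P is true.
By modus ponens, Q must be true.

t > 54


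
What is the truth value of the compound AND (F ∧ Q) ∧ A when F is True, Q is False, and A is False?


F = True, Q = False, A = False
Step 1: F ∧ Q = True AND False = False
Step 2: False ∧ A = False AND False = False
AND is true only when ALL operands are true.

False


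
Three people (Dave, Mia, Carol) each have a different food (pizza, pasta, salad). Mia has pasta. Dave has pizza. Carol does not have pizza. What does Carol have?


From clues:
  Dave → pizza
  Mia → pasta
By elimination, Carol gets the remaining.

salad


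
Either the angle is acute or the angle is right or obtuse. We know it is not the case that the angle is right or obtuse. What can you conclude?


Disjunctive syllogism: P ∨ Q, ¬P ⊢ Q
Disjunction: the angle is acute ∨ the angle is right or obtuse
We know it is not the case that the angle is right or obtuse.
By disjunctive syllogism, the other disjunct must be true.

The angle is acute


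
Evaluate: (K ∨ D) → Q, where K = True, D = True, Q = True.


K = True, D = True, Q = True
Step 1: K ∨ D = True OR True = True
Step 2: (True) → Q: false only when antecedent=True and Q=False.
Result: True

True


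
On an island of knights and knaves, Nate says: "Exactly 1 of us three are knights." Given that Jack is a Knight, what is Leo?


Nate claims exactly 1 knights among Nate, Jack, Leo.
Given: Jack is a Knight.

Case 1: Nate is a Knight (tells truth)
  Then exactly 1 of the three are knights.
  Counting Nate, Jack: 2 knight(s) so far. Need -1 more → impossible.
Case 2: Nate is a Knave (lies)
  Then the count is NOT 1.
  If Leo = Knave, count = 1 = 1 → claim would be true, contradicts lie.
  If Leo = Knight, count = 2 ≠ 1 → lie confirmed ✓

Leo is a Knight.

Knight


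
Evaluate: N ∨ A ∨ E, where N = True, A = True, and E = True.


N = True, A = True, E = True
Step 1: N ∨ A = True OR True = True
Step 2: True ∨ E = True OR True = True
OR is true when at least one operand is true.

True


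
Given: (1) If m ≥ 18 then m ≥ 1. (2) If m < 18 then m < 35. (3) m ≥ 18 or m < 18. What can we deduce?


Constructive dilemma: (P → Q) ∧ (R → S), P ∨ R ⊢ Q ∨ S
Premise 1: m ≥ 18 → m ≥ 1
Premise 2: m < 18 → m < 35
Premise 3: m ≥ 18 ∨ m < 18
Case 1: Assuming m ≥ 18, then by Premise 1, m ≥ 1.
Case 2: Assuming m < 18, then by Premise 2, m < 35.
Since one of m ≥ 18 or m < 18 must hold, we get m ≥ 1 or m < 35.

m ≥ 1 or m < 35.


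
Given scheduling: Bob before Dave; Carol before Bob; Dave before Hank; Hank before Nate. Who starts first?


Constraints: Bob before Dave; Carol before Bob; Dave before Hank; Hank before Nate
The first task can have nothing scheduled before it, so it must never appear on the right of a 'before'.
Tasks appearing after some 'before': Dave, Bob, Hank, Nate.
The only task not in that list is Carol → it is first.

Carol


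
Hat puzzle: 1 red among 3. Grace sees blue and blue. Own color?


Total red = 1, seen red = 0
Own red = 1 - 0 = 1
Grace's hat is red.

red


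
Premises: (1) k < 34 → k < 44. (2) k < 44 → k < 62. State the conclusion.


Hypothetical syllogism: P → Q, Q → R ⊢ P → R
Premise 1: k < 34 → k < 44
Premise 2: k < 44 → k < 62
Chain the implications: the middle term (k < 44) links the two.
Conclusion: If k < 34, then k < 62.

If k < 34, then k < 62.


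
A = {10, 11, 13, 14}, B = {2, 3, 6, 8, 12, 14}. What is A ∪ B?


A = {10, 11, 13, 14}
B = {2, 3, 6, 8, 12, 14}
Operation: union
All elements combined: 2, 3, 6, 8, 10, 11, 12, 13, 14

{2, 3, 6, 8, 10, 11, 12, 13, 14}


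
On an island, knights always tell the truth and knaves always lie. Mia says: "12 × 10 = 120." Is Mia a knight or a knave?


Statement: "12 × 10 = 120."
Actual: 12 × 10 = 120
Claimed: 120
Statement is TRUE → Mia tells the truth → Knight

Knight


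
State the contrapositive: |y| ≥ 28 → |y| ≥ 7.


Original: If |y| ≥ 28, then |y| ≥ 7
Contrapositive: If ¬Q, then ¬P
Negate Q: not (|y| ≥ 7)
Negate P: not (|y| ≥ 28)

If not (|y| ≥ 7), then not (|y| ≥ 28).


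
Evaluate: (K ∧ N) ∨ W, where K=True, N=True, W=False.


K = True, N = True, W = False
Expression: (K ∧ N) ∨ W
Step 1: K ∧ N = True AND True = True
Step 2: (True) ∨ W = True OR False = True

True


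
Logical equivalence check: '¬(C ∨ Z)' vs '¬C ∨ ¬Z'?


Expression 1: ¬(C ∨ Z)
Expression 2: ¬C ∨ ¬Z
Truth table (C Z | Expr1 Expr2):
  T T |   F     F
  T F |   F     T   ← differ
  F T |   F     T   ← differ
  F F |   T     T
Counterexample: C=T, Z=F gives Expr1 = F but Expr2 = T, so the expressions are NOT logically equivalent.

No


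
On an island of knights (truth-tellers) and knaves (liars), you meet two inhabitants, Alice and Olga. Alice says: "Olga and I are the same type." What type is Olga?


Alice says: "Olga and I are the same type."
Case 1: Alice is a Knight (truth-teller)
  Statement is true → they ARE the same → Olga is also a Knight
Case 2: Alice is a Knave (liar)
  Statement is false → they are NOT the same → Olga is a Knight
In both cases, Olga is a Knight.

Knight


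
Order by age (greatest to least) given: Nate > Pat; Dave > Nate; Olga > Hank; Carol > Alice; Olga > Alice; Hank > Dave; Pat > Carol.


Constraints: Nate > Pat; Dave > Nate; Olga > Hank; Carol > Alice; Olga > Alice; Hank > Dave; Pat > Carol
Method: at each step, the next-highest is the one remaining person who never appears on the smaller side of a constraint between remaining people.
  Step 1: remaining {Carol, Alice, Olga, Pat, Dave, Nate, Hank}; on the smaller side: {Carol, Alice, Pat, Dave, Nate, Hank} → Olga is next (Olga > Hank; Olga > Alice).
  Step 2: remaining {Carol, Alice, Pat, Dave, Nate, Hank}; on the smaller side: {Carol, Alice, Pat, Dave, Nate} → Hank is next (Hank > Dave).
  Step 3: remaining {Carol, Alice, Pat, Dave, Nate}; on the smaller side: {Carol, Alice, Pat, Nate} → Dave is next (Dave > Nate).
  Step 4: remaining {Carol, Alice, Pat, Nate}; on the smaller side: {Carol, Alice, Pat} → Nate is next (Nate > Pat).
  Step 5: remaining {Carol, Alice, Pat}; on the smaller side: {Carol, Alice} → Pat is next (Pat > Carol).
  Step 6: remaining {Carol, Alice}; on the smaller side: {Alice} → Carol is next (Carol > Alice).
  Step 7: only Alice remains → lowest.
Final ranking (highest to lowest):

Olga > Hank > Dave > Nate > Pat > Carol > Alice


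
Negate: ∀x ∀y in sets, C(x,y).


Original: ∀x ∀y C(x,y)
Rule: ¬∀→∃, ¬∃→∀, negate predicate.
Negation: ∃x ∃y ¬C(x,y)

∃x ∃y ¬C(x,y)


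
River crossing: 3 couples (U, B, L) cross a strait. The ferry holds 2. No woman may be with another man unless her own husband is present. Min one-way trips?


Label couples U, B, L (H = husband, W = wife).
Counting alone: 6 people, the ferry carries 2 and someone must bring it back, so each round trip nets at most +1 on the far side until the last crossing → at least 9 trips. The jealousy constraint makes 9 impossible; the shortest valid schedule has 11:
1. WU+WB →  (far: WU,WB; near: HU,HB,HL,WL)
2. WU ←       (far: WB; near: HU,HB,HL,WU,WL)
3. WU+WL →  (far: WU,WB,WL; near: HU,HB,HL)
4. WU ←       (far: WB,WL; near: HU,HB,HL,WU)
5. HB+HL →  (far: HB,WB,HL,WL; near: HU,WU)
6. HB+WB ←  (far: HL,WL; near: HU,WU,HB,WB)
7. HU+HB →  (far: HU,HB,HL,WL; near: WU,WB)
8. WL ←       (far: HU,HB,HL; near: WU,WB,WL)
9. WU+WB →  (far: HU,WU,HB,WB,HL; near: WL)
10. HL ←      (far: HU,WU,HB,WB; near: HL,WL)
11. HL+WL → (far: all six; near: empty)
In every state each wife is either with her husband or with no other man.
Minimum trips = 11

11


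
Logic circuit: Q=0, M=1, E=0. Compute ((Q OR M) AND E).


Q OR M = 0|1 = 1
1 AND 0 = 0

0


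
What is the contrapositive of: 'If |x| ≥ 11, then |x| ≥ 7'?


Original: If |x| ≥ 11, then |x| ≥ 7
Contrapositive: If ¬Q, then ¬P
Negate Q: not (|x| ≥ 7)
Negate P: not (|x| ≥ 11)

If not (|x| ≥ 7), then not (|x| ≥ 11).


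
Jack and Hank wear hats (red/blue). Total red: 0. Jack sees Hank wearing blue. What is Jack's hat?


Total red = 0, Hank = blue
Red accounted for: 0
Remaining for Jack: 0
Jack's hat is blue.

blue


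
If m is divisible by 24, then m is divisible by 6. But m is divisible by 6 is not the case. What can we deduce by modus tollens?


Modus tollens: P → Q, ¬Q ⊢ ¬P
P: m is divisible by 24
Q: m is divisible by 6
We have P → Q and Q is false.
By modus tollens, P must be false.

It is not the case that m is divisible by 24


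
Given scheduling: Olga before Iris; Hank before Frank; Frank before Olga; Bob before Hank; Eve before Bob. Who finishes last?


Constraints: Olga before Iris; Hank before Frank; Frank before Olga; Bob before Hank; Eve before Bob
The last task can have nothing scheduled after it, so it must never appear on the left of a 'before'.
Tasks appearing before some other task: Olga, Hank, Frank, Bob, Eve.
The only task not in that list is Iris → it is last.

Iris


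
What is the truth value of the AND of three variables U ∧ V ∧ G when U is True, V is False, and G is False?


U = True, V = False, G = False
Step 1: U ∧ V = True AND False = False
Step 2: (False) ∧ G = (False) AND False = False
AND is true only when ALL operands are true.

False


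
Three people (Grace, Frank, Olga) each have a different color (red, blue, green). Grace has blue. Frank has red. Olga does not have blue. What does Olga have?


From clues:
  Grace → blue
  Frank → red
By elimination, Olga gets the remaining.

green


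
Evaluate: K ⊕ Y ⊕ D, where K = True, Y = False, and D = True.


K = True, Y = False, D = True
Step 1: K ⊕ Y = True XOR False = True
Step 2: True ⊕ D = True XOR True = False
XOR is true when an odd number of operands are true.

False


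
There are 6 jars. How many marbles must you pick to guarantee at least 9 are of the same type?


Pigeonhole: to guarantee k in one of n categories, need (k-1)×n + 1.
k = 9, n = 6
Minimum = (9-1) × 6 + 1 = 8 × 6 + 1

49


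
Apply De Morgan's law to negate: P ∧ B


De Morgan's law: ¬(P ∧ Q) ≡ ¬P ∨ ¬Q
¬(P ∧ B) = ¬P ∨ ¬B

¬P ∨ ¬B


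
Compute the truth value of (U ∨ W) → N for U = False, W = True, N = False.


U = False, W = True, N = False
Step 1: U ∨ W = False OR True = True
Step 2: (True) → N: false only when antecedent=True and N=False.
Result: False

False


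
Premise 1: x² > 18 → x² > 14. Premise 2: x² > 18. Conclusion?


Modus ponens: P → Q, P ⊢ Q
P: x² > 18
Q: x² > 14
We have P → Q and P is true.
By modus ponens, Q must be true.

x² > 14


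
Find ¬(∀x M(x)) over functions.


Original: ∀x M(x)
Rule: ¬∀→∃, ¬∃→∀, negate predicate.
Negation: ∃x ¬M(x)

∃x ¬M(x)


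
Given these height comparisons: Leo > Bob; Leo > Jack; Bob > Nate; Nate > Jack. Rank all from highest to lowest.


Constraints: Leo > Bob; Leo > Jack; Bob > Nate; Nate > Jack
Method: at each step, the next-highest is the one remaining person who never appears on the smaller side of a constraint between remaining people.
  Step 1: remaining {Nate, Jack, Bob, Leo}; on the smaller side: {Nate, Jack, Bob} → Leo is next (Leo > Bob; Leo > Jack).
  Step 2: remaining {Nate, Jack, Bob}; on the smaller side: {Nate, Jack} → Bob is next (Bob > Nate).
  Step 3: remaining {Nate, Jack}; on the smaller side: {Jack} → Nate is next (Nate > Jack).
  Step 4: only Jack remains → lowest.
Final ranking (highest to lowest):

Leo > Bob > Nate > Jack


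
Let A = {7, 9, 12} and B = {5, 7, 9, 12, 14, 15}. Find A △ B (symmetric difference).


A = {7, 9, 12}
B = {5, 7, 9, 12, 14, 15}
Operation: symmetric difference
In A only: [], in B only: [5, 14, 15]

{5, 14, 15}


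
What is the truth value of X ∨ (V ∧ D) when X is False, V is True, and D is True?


X = False, V = True, D = True
Step 1: V ∧ D = True AND True = True
Step 2: X ∨ True = False OR True = True
AND evaluated first (higher precedence); then OR applied.

True


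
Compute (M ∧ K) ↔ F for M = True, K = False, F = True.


M = True, K = False, F = True
Step 1: M ∧ K = True AND False = False
Step 2: (False) ↔ F: true when both sides have same truth value.
Result: False ↔ True = False

False


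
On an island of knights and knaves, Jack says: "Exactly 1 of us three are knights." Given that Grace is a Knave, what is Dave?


Jack claims exactly 1 knights among Jack, Grace, Dave.
Given: Grace is a Knave.

Case 1: Jack is a Knight (tells truth)
  Then exactly 1 of the three are knights.
  Counting Jack, Grace: 1 knight(s) so far. Need 0 more → Dave = Knave.
Case 2: Jack is a Knave (lies)
  Then the count is NOT 1.
  If Dave = Knight, count = 1 = 1 → claim would be true, contradicts lie.
  If Dave = Knave, count = 0 ≠ 1 → lie confirmed ✓

Dave is a Knave.

Knave


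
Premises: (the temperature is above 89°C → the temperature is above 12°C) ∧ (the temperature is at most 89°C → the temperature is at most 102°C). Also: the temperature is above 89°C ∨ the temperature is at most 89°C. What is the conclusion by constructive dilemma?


Constructive dilemma: (P → Q) ∧ (R → S), P ∨ R ⊢ Q ∨ S
Premise 1: the temperature is above 89°C → the temperature is above 12°C
Premise 2: the temperature is at most 89°C → the temperature is at most 102°C
Premise 3: the temperature is above 89°C ∨ the temperature is at most 89°C
Case 1: Assuming the temperature is above 89°C, then by Premise 1, the temperature is above 12°C.
Case 2: Assuming the temperature is at most 89°C, then by Premise 2, the temperature is at most 102°C.
Since one of the temperature is above 89°C or the temperature is at most 89°C must hold, we get the temperature is above 12°C or the temperature is at most 102°C.

The temperature is above 12°C or the temperature is at most 102°C.


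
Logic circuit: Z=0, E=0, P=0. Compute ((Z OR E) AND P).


Z OR E = 0|0 = 0
0 AND 0 = 0

0


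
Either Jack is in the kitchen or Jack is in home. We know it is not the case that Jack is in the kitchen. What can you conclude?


Disjunctive syllogism: P ∨ Q, ¬P ⊢ Q
Disjunction: Jack is in the kitchen ∨ Jack is in home
We know it is not the case that Jack is in the kitchen.
By disjunctive syllogism, the other disjunct must be true.

Jack is in home


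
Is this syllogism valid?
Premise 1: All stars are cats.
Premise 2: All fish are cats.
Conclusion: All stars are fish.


Premise 1: All stars are cats.
Premise 2: All fish are cats.
Conclusion: All stars are fish.
Fallacy: undistributed middle. cats is predicate in both.
Counterexample: stars and fish could be disjoint subsets of cats.

Invalid


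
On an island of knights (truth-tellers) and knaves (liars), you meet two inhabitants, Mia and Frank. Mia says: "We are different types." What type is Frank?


Mia says: "We are different types."
Case 1: Mia is a Knight (truth-teller)
  Statement is true → they ARE different → Frank is a Knave
Case 2: Mia is a Knave (liar)
  Statement is false → they are NOT different → Frank is a Knave
In both cases, Frank is a Knave.

Knave


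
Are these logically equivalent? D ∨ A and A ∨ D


Expression 1: D ∨ A
Expression 2: A ∨ D
Truth table (D A | Expr1 Expr2):
  T T |   T     T
  T F |   T     T
  F T |   T     T
  F F |   F     F
All 4 rows agree, so the expressions are logically equivalent.

Yes


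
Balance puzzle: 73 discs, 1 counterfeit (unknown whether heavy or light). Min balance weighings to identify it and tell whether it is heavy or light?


Let n = 73. 146 possibilities (n discs × lighter/heavier); each weighing has 3 outcomes.
Bound for k weighings: say the first weighing puts j discs on each pan. If it tips, the 2j weighed discs remain suspects (each with a known direction) and k-1 weighings give 3^(k-1) outcomes; 3^(k-1) is odd, so 2j ≤ 3^(k-1) - 1. If it balances, the n - 2j unweighed discs remain with direction unknown: 2(n - 2j) ≤ 3^(k-1) - 1 by the same parity argument. Adding, n ≤ (3^(k-1) - 1) + (3^(k-1) - 1)/2 = (3^k - 3)/2, and the classical three-group strategy achieves this (3 discs in 2 weighings, 12 in 3, 39 in 4, 120 in 5).
So we need the smallest k with (3^k - 3)/2 ≥ 73.
k = 4: (3^4 - 3)/2 = 39 < 73 ✗
k = 5: (3^5 - 3)/2 = 120 ≥ 73 ✓

5


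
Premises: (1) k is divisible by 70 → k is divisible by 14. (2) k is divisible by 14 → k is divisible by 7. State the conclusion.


Hypothetical syllogism: P → Q, Q → R ⊢ P → R
Premise 1: k is divisible by 70 → k is divisible by 14
Premise 2: k is divisible by 14 → k is divisible by 7
Chain the implications: the middle term (k is divisible by 14) links the two.
Conclusion: If k is divisible by 70, then k is divisible by 7.

If k is divisible by 70, then k is divisible by 7.
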